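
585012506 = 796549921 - 211537415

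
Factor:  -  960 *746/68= - 2^5*3^1* 5^1*17^( - 1) * 373^1 = - 179040/17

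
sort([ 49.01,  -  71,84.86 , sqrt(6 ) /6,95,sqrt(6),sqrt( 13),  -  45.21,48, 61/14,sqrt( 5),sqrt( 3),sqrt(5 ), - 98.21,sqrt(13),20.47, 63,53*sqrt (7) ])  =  [  -  98.21,-71, - 45.21,sqrt ( 6)/6,  sqrt( 3 ),sqrt(5), sqrt(5 ), sqrt( 6 ), sqrt(13 ), sqrt( 13),61/14 , 20.47, 48,  49.01, 63,84.86,95,53*sqrt( 7)] 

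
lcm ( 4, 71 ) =284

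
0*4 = 0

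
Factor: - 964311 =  -3^1*127^1*2531^1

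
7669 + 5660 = 13329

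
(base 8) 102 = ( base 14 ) 4a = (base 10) 66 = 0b1000010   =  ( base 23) 2K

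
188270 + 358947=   547217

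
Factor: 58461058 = 2^1*61^1*479189^1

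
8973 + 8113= 17086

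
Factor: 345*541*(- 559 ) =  - 3^1*5^1*13^1*23^1*43^1  *  541^1 = - 104334555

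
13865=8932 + 4933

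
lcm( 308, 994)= 21868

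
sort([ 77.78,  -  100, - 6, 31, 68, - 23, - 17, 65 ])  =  [-100,-23,-17, - 6, 31, 65, 68, 77.78 ] 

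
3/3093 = 1/1031= 0.00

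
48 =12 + 36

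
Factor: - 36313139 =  -17^2*125651^1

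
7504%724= 264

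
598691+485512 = 1084203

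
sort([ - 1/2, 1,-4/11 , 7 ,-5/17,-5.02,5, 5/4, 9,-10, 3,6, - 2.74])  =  [ - 10, - 5.02, - 2.74,-1/2, - 4/11, - 5/17, 1,5/4, 3, 5, 6, 7 , 9] 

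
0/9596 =0 = 0.00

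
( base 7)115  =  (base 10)61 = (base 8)75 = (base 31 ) 1u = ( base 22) 2H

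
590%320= 270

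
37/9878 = 37/9878 =0.00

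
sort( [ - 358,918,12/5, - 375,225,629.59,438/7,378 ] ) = [-375,- 358, 12/5, 438/7,225,378,629.59,918 ]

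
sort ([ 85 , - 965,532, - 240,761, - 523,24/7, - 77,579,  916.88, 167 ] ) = [ - 965,-523, - 240,  -  77,24/7,85,167,532, 579,761,  916.88 ]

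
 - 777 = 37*( - 21 ) 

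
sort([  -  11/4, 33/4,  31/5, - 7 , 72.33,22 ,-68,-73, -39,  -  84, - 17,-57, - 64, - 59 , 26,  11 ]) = [ - 84,-73, - 68,- 64, - 59, - 57, - 39 , - 17,  -  7, - 11/4,31/5,  33/4,11, 22, 26,72.33 ]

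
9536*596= 5683456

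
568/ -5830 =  - 1 + 2631/2915 = - 0.10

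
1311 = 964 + 347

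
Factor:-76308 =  - 2^2*3^1 *6359^1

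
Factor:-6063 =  - 3^1 * 43^1*47^1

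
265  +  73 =338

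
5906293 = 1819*3247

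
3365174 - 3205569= 159605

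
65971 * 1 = 65971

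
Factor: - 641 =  - 641^1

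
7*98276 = 687932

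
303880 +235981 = 539861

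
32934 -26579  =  6355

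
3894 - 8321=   - 4427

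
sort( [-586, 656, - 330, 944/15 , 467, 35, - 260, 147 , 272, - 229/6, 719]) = [ - 586,  -  330, -260,- 229/6, 35,944/15 , 147, 272, 467,656, 719] 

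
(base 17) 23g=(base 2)1010000101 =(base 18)1HF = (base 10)645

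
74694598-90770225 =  - 16075627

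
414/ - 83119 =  - 1 + 82705/83119 = - 0.00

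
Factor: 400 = 2^4*5^2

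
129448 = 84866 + 44582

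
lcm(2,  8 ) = 8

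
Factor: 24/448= 2^(- 3)*3^1*7^(-1)=   3/56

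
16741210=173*96770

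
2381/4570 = 2381/4570  =  0.52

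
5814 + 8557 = 14371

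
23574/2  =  11787 = 11787.00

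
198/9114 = 33/1519 =0.02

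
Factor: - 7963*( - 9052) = 2^2*31^1*73^1 *7963^1= 72081076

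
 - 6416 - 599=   -  7015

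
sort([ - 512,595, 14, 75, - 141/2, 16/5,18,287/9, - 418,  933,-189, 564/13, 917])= [-512, -418, -189, -141/2  ,  16/5,14, 18,287/9 , 564/13, 75 , 595,917, 933 ]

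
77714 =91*854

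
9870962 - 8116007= 1754955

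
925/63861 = 925/63861 = 0.01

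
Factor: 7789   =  7789^1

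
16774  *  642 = 10768908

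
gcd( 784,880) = 16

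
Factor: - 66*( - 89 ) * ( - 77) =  - 452298 = - 2^1*3^1 * 7^1*11^2*89^1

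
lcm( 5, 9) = 45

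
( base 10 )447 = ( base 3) 121120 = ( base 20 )127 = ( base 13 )285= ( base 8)677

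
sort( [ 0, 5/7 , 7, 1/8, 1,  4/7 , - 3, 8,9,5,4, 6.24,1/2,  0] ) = [ - 3,0,0,1/8, 1/2,4/7,5/7,1, 4,5,6.24, 7,8,9]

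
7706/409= 18 + 344/409  =  18.84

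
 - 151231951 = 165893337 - 317125288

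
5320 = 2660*2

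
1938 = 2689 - 751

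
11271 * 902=10166442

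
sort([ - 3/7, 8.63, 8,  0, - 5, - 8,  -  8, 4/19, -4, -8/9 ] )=[ - 8,  -  8 , - 5, - 4, - 8/9, - 3/7, 0, 4/19,8, 8.63 ]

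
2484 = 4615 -2131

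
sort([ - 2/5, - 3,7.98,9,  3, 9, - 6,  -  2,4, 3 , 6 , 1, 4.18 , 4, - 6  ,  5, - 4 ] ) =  [ - 6, - 6, - 4,-3, - 2, - 2/5, 1 , 3, 3,4, 4, 4.18,5,  6,  7.98,9,9] 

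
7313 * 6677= 48828901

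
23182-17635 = 5547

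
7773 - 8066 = - 293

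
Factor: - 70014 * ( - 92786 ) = 2^2*3^1 * 7^1 *17^1 * 1667^1 * 2729^1 =6496319004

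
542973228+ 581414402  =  1124387630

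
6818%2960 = 898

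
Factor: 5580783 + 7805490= 13386273 = 3^1*4462091^1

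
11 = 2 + 9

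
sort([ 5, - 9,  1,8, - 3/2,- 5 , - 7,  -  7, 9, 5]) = [-9,-7, - 7,  -  5,- 3/2, 1, 5,5,8,9 ] 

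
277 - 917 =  - 640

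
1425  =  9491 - 8066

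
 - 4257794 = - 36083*118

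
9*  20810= 187290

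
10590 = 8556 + 2034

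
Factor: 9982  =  2^1*7^1*23^1*31^1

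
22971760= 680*33782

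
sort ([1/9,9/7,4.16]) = [ 1/9,  9/7,4.16]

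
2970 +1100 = 4070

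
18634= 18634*1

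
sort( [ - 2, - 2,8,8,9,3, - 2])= [ - 2,-2, - 2, 3,8,8,9]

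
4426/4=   1106+1/2 = 1106.50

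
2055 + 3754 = 5809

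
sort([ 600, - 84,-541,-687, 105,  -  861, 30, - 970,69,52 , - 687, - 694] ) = [ - 970, - 861,- 694, - 687, - 687,-541, - 84, 30, 52 , 69,105, 600 ]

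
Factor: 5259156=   2^2 * 3^1 * 7^1 * 137^1*457^1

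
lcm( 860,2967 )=59340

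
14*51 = 714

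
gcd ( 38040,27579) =951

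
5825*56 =326200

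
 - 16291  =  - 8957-7334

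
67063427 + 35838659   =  102902086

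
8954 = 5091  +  3863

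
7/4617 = 7/4617 = 0.00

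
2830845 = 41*69045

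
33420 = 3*11140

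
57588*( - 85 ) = - 4894980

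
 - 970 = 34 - 1004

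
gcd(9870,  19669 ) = 1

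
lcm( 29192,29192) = 29192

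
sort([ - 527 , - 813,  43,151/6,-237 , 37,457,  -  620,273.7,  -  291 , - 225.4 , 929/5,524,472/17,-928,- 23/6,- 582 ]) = [ - 928, - 813, - 620,  -  582, - 527, - 291, - 237, - 225.4, - 23/6,151/6,472/17 , 37,  43, 929/5,273.7,457, 524]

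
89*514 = 45746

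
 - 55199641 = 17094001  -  72293642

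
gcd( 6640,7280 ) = 80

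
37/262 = 37/262 = 0.14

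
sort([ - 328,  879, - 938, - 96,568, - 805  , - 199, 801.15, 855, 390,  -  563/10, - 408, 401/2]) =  [ - 938,-805, - 408, - 328  ,-199, - 96, - 563/10, 401/2, 390, 568,801.15, 855,879 ] 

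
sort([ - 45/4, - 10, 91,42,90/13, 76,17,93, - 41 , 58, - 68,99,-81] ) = [ - 81, - 68, - 41, - 45/4, - 10,90/13,17,42 , 58,76,  91,93,  99] 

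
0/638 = 0 = 0.00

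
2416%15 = 1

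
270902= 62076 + 208826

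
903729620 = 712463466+191266154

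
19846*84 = 1667064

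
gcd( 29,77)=1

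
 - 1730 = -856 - 874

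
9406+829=10235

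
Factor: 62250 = 2^1*3^1  *  5^3 * 83^1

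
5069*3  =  15207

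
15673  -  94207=-78534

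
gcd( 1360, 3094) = 34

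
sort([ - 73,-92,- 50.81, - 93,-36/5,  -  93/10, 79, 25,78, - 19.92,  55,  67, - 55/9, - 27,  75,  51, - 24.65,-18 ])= [ - 93, - 92, - 73, - 50.81,- 27, - 24.65, - 19.92, -18, - 93/10, - 36/5 , - 55/9 , 25 , 51, 55,67,  75, 78,79] 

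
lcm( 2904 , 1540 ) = 101640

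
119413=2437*49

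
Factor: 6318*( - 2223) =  -2^1  *3^7*13^2*19^1 = - 14044914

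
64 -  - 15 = 79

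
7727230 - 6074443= 1652787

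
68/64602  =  34/32301=   0.00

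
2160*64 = 138240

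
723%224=51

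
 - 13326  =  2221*(-6 )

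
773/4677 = 773/4677=0.17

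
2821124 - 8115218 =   -  5294094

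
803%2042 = 803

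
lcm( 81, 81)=81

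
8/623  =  8/623 = 0.01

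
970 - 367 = 603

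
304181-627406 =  - 323225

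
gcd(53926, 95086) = 2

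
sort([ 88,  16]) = [ 16, 88]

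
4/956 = 1/239=0.00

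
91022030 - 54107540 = 36914490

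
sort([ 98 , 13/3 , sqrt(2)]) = [ sqrt(2),13/3,98 ] 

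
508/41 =12 + 16/41 = 12.39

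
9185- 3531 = 5654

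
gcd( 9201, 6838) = 1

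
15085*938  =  14149730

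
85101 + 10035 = 95136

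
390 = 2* 195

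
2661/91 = 29 + 22/91 = 29.24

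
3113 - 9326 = - 6213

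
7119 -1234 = 5885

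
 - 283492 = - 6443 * 44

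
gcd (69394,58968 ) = 26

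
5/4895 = 1/979 = 0.00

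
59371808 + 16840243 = 76212051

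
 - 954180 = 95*(  -  10044)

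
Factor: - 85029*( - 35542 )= 3022100718  =  2^1*3^1*7^1*13^1*1367^1*4049^1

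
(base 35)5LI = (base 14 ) 2714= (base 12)3b92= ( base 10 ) 6878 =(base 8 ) 15336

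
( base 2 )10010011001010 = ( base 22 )ja2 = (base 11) 7092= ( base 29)b5m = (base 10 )9418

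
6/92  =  3/46 = 0.07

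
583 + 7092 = 7675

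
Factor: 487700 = 2^2*5^2*4877^1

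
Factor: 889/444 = 2^ ( - 2)*3^( - 1)*7^1 * 37^( - 1)*127^1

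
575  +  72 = 647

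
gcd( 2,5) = 1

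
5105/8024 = 5105/8024  =  0.64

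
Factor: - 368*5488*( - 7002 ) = 2^9*3^2*7^3*23^1*389^1 = 14141127168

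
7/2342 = 7/2342=0.00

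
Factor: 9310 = 2^1*5^1*7^2*19^1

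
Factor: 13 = 13^1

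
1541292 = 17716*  87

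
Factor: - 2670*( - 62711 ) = 167438370 = 2^1*3^1*5^1 * 11^1*89^1*5701^1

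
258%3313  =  258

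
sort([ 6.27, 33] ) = [ 6.27,  33] 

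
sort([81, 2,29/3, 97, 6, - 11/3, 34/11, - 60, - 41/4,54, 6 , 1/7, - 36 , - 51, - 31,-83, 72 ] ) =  [ - 83, - 60, - 51, - 36, - 31, - 41/4, - 11/3,1/7,2, 34/11,6,6, 29/3, 54,72, 81, 97 ] 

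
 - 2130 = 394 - 2524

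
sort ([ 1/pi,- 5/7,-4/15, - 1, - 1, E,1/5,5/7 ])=[ - 1, - 1 , - 5/7, - 4/15, 1/5,  1/pi,5/7,E]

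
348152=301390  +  46762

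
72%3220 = 72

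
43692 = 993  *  44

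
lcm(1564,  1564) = 1564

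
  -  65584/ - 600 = 8198/75 = 109.31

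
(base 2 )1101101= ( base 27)41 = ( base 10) 109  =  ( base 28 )3p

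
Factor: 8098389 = 3^2*13^1*19^1*3643^1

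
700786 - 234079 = 466707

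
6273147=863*7269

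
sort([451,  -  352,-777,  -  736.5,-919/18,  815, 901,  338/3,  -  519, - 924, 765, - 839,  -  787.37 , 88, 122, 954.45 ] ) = [ - 924, - 839 , - 787.37, - 777,  -  736.5,-519, - 352,-919/18,88,338/3, 122, 451,  765,  815,901,954.45]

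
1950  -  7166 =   -  5216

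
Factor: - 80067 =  - 3^1*13^1*2053^1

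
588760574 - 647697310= -58936736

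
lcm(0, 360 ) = 0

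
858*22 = 18876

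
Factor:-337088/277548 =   -  368/303 = - 2^4*3^( - 1 )*23^1*101^( - 1)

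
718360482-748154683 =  - 29794201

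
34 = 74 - 40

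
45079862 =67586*667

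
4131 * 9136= 37740816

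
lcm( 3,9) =9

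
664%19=18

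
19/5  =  3 + 4/5 = 3.80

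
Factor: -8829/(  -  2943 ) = 3^1 = 3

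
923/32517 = 923/32517 = 0.03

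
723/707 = 1+16/707 = 1.02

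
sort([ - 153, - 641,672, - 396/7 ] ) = [ - 641, - 153, - 396/7 , 672] 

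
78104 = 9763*8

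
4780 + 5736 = 10516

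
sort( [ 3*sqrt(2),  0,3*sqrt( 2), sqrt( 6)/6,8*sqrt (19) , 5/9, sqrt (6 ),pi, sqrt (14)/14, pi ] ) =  [0, sqrt(14)/14,sqrt (6) /6, 5/9, sqrt ( 6 ),pi, pi, 3 * sqrt(2),  3 * sqrt(2 ),  8*sqrt(19)]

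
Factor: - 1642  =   - 2^1*821^1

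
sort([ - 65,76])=[ - 65, 76] 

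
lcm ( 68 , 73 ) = 4964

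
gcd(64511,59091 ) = 1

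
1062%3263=1062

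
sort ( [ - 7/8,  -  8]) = [ -8, - 7/8]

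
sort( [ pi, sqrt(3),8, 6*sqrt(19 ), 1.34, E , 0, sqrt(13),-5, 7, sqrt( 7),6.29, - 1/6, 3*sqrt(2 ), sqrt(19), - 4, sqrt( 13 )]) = [ - 5, - 4, - 1/6, 0,1.34,sqrt( 3), sqrt (7),  E, pi, sqrt( 13), sqrt( 13), 3*sqrt(2 ), sqrt( 19), 6.29,7, 8,  6*sqrt( 19)] 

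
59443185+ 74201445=133644630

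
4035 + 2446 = 6481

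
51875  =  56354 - 4479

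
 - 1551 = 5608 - 7159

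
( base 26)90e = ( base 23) bc3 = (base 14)2318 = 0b1011111010010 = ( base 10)6098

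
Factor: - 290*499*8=  -  1157680 = -  2^4*5^1*29^1* 499^1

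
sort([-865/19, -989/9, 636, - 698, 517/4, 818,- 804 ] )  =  [ - 804, - 698,-989/9,  -  865/19, 517/4, 636,818]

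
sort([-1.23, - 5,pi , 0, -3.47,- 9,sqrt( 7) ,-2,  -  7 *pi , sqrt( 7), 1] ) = [ - 7*pi, - 9, - 5 , -3.47, - 2,-1.23,0, 1,sqrt( 7) , sqrt( 7 ),pi]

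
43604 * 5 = 218020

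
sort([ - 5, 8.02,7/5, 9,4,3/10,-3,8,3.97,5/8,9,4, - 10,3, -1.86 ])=[ - 10, - 5, - 3, - 1.86 , 3/10,5/8, 7/5,3,3.97,4, 4,  8,8.02, 9, 9 ]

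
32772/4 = 8193 = 8193.00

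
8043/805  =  9 + 114/115= 9.99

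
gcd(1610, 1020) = 10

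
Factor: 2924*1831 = 5353844= 2^2*17^1 * 43^1*1831^1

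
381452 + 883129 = 1264581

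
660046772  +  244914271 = 904961043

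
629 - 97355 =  - 96726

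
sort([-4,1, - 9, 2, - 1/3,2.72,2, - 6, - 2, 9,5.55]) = [ - 9, - 6, - 4, -2, - 1/3, 1,2,2, 2.72 , 5.55,9 ]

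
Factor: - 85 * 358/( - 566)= 15215/283 =5^1*17^1 * 179^1*283^( - 1 ) 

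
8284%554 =528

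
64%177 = 64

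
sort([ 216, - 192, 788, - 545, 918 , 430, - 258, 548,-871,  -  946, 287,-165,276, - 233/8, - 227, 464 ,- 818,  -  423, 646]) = [ - 946, - 871,-818,  -  545, - 423, - 258,  -  227,  -  192, - 165,  -  233/8,216, 276,287, 430,  464 , 548, 646, 788,  918] 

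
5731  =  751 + 4980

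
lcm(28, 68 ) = 476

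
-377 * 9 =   -  3393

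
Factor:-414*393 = - 2^1*3^3*23^1*131^1 = -  162702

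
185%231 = 185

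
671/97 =6+89/97 = 6.92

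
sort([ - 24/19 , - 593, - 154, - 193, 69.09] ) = [ - 593, - 193, - 154, - 24/19,69.09 ]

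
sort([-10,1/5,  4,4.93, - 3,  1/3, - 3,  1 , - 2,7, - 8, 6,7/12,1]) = [-10, - 8, - 3, - 3, - 2, 1/5, 1/3, 7/12,  1,1 , 4, 4.93, 6, 7] 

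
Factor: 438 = 2^1*3^1*73^1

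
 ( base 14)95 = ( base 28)4j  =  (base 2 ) 10000011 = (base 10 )131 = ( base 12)AB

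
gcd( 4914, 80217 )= 27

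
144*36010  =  5185440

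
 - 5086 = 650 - 5736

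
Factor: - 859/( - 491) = 491^( - 1 )*859^1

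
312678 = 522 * 599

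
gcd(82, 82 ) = 82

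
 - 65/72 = -1 + 7/72 = - 0.90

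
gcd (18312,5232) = 2616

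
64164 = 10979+53185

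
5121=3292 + 1829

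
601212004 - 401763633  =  199448371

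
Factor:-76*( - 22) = 2^3*11^1*19^1=1672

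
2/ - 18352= - 1 + 9175/9176  =  - 0.00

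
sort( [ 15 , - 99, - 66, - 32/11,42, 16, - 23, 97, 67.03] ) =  [ - 99,- 66,  -  23, - 32/11,15, 16 , 42,67.03,97 ]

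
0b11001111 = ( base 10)207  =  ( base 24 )8F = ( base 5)1312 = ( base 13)12C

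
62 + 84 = 146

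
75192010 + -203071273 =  - 127879263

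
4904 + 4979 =9883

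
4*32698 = 130792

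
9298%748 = 322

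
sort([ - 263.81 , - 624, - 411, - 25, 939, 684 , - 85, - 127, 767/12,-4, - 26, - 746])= [ - 746, -624,-411, - 263.81, - 127, -85, - 26,  -  25, - 4,767/12, 684, 939]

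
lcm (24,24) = 24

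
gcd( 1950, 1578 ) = 6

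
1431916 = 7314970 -5883054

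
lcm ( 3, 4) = 12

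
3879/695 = 5 + 404/695 = 5.58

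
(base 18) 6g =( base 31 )40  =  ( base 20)64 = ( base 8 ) 174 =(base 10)124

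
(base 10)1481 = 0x5c9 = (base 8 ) 2711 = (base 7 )4214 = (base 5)21411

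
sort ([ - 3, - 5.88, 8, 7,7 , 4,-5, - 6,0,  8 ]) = [ - 6,-5.88, - 5, - 3, 0, 4, 7,7, 8 , 8 ] 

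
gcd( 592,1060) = 4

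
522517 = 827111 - 304594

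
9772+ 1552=11324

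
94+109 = 203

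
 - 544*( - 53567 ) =29140448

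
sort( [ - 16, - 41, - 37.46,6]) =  [ - 41 , - 37.46,  -  16,6 ]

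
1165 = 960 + 205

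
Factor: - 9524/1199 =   -  2^2*11^ ( - 1 )*109^( - 1 )*2381^1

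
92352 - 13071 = 79281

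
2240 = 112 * 20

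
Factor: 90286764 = 2^2*3^1*1297^1*5801^1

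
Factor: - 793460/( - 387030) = 818/399 = 2^1 * 3^ ( - 1)*7^(-1)*19^( - 1)*409^1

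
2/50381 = 2/50381= 0.00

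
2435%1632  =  803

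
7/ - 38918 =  - 1+38911/38918=- 0.00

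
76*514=39064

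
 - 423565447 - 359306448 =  - 782871895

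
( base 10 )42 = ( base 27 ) 1f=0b101010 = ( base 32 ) 1A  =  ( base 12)36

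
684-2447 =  - 1763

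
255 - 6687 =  - 6432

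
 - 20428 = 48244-68672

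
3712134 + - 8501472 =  - 4789338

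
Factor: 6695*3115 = 5^2 * 7^1*13^1*89^1*103^1 =20854925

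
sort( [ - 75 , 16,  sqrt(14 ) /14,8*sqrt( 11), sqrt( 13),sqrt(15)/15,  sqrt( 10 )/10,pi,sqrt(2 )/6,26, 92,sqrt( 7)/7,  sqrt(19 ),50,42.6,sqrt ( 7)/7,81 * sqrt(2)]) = [ - 75,sqrt(2 )/6, sqrt( 15) /15, sqrt( 14) /14 , sqrt( 10) /10,sqrt( 7 ) /7,sqrt(7 ) /7,  pi,sqrt(13 ),  sqrt(19),16 , 26,8* sqrt( 11),42.6,  50,92,81*sqrt( 2 ) ] 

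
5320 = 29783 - 24463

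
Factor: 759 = 3^1* 11^1*23^1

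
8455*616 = 5208280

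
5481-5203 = 278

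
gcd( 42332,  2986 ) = 2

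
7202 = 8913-1711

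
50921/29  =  50921/29= 1755.90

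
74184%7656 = 5280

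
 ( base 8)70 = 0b111000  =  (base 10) 56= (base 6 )132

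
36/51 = 12/17  =  0.71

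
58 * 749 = 43442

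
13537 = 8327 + 5210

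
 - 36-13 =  - 49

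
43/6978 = 43/6978  =  0.01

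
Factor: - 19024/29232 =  - 3^( - 2) * 7^( - 1 )  *41^1 = - 41/63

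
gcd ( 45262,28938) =742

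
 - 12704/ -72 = 1588/9 = 176.44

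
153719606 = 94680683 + 59038923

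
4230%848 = 838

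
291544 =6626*44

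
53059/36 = 53059/36= 1473.86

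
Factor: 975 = 3^1*5^2*13^1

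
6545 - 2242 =4303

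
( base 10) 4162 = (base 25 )6gc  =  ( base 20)A82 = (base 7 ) 15064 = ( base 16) 1042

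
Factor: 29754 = 2^1*3^3*19^1*29^1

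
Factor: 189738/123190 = 747/485 = 3^2*5^( - 1) * 83^1*97^( - 1 ) 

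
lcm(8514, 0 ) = 0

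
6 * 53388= 320328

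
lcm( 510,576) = 48960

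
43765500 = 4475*9780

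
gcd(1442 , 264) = 2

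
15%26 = 15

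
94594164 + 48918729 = 143512893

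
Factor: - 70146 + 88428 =2^1*3^1*11^1*277^1 = 18282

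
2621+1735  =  4356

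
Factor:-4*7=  - 28 = - 2^2 * 7^1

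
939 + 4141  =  5080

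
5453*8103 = 44185659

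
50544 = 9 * 5616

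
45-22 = 23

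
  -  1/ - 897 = 1/897 = 0.00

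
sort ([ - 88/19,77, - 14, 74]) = [-14, - 88/19 , 74,  77 ] 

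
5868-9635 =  -3767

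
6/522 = 1/87 = 0.01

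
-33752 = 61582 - 95334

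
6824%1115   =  134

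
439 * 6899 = 3028661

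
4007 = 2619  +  1388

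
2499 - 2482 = 17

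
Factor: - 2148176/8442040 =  - 2^1*5^( - 1)*31^1*61^1*71^1*211051^(- 1) = - 268522/1055255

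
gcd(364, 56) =28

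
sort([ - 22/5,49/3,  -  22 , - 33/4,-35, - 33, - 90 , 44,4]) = [ - 90, - 35, - 33, - 22, - 33/4, - 22/5,4, 49/3,44]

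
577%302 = 275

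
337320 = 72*4685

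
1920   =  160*12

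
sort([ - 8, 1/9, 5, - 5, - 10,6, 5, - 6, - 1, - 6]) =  [ - 10, - 8,-6 , - 6, - 5 , -1,1/9, 5, 5, 6] 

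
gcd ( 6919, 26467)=1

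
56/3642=28/1821 = 0.02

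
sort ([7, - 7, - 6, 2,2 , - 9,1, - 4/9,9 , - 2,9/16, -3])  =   [ - 9,- 7, - 6,-3, - 2, - 4/9,9/16, 1,2, 2,7,9]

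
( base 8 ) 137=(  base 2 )1011111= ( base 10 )95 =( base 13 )74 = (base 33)2t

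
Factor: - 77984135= - 5^1 * 59^1*264353^1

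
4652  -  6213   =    -  1561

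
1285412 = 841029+444383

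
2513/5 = 502 + 3/5=502.60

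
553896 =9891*56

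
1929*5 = 9645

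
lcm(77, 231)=231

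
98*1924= 188552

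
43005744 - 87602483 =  - 44596739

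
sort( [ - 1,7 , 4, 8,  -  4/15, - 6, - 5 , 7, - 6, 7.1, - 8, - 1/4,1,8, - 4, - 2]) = [ - 8, - 6 ,-6, - 5, - 4, - 2, - 1 ,-4/15,- 1/4,1, 4, 7,7,7.1,8,8]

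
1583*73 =115559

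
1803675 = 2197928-394253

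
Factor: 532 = 2^2*7^1*  19^1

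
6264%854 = 286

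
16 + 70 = 86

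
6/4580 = 3/2290 = 0.00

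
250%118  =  14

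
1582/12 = 791/6 = 131.83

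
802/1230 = 401/615 = 0.65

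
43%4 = 3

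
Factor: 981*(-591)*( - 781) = 452801151= 3^3*11^1*71^1 * 109^1*197^1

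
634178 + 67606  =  701784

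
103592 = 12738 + 90854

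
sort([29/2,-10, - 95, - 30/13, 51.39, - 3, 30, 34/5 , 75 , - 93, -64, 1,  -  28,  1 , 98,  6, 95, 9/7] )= [ - 95 , - 93,-64 ,  -  28, - 10, - 3,-30/13, 1, 1,9/7 , 6, 34/5  ,  29/2, 30, 51.39, 75, 95, 98 ] 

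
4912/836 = 5 + 183/209 = 5.88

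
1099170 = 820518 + 278652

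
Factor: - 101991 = - 3^1*33997^1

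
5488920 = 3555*1544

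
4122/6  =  687 = 687.00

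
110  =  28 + 82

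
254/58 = 127/29 = 4.38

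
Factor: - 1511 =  - 1511^1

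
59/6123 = 59/6123 = 0.01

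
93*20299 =1887807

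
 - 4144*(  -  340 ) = 1408960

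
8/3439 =8/3439 = 0.00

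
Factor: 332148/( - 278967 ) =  - 356/299= - 2^2 * 13^ ( - 1)*23^(-1)*89^1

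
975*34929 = 34055775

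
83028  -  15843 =67185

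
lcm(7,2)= 14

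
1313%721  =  592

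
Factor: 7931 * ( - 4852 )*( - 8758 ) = 337018454696 = 2^3 * 7^1 * 11^1*29^1*103^1*151^1*1213^1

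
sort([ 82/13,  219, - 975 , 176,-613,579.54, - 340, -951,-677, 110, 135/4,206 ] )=[ - 975,- 951, - 677 ,  -  613, - 340,82/13,135/4,110, 176,206, 219,579.54 ] 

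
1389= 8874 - 7485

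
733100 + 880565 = 1613665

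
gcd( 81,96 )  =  3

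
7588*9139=69346732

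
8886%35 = 31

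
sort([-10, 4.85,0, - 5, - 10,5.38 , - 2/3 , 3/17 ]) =[  -  10,-10, - 5, - 2/3, 0,3/17,  4.85 , 5.38 ]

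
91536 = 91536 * 1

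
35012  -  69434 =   -  34422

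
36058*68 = 2451944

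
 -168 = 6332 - 6500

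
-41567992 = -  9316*4462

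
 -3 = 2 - 5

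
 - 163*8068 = -1315084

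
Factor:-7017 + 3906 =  - 3^1*17^1*61^1 = - 3111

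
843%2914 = 843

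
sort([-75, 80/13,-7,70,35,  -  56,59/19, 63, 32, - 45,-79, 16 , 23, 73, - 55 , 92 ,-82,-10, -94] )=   [-94, - 82, - 79, -75, -56, - 55 ,-45, -10, - 7, 59/19,80/13, 16, 23,  32 , 35,63,70, 73, 92]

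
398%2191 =398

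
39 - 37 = 2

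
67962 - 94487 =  - 26525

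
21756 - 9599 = 12157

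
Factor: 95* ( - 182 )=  - 2^1* 5^1 * 7^1*13^1*19^1= - 17290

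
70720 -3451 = 67269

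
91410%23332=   21414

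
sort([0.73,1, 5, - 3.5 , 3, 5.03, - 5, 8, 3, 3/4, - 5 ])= [ - 5,  -  5,-3.5,0.73, 3/4 , 1, 3,3,5, 5.03,  8 ] 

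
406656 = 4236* 96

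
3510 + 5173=8683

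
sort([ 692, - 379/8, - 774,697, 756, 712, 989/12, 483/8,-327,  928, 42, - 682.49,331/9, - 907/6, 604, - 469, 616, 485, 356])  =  [ - 774, - 682.49, - 469, - 327, - 907/6, - 379/8, 331/9,  42, 483/8, 989/12, 356, 485, 604, 616,692,  697,  712, 756, 928 ] 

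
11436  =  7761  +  3675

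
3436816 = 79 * 43504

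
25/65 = 5/13=0.38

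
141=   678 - 537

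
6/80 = 3/40 = 0.07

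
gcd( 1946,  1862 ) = 14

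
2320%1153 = 14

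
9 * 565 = 5085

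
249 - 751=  - 502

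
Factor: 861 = 3^1  *  7^1*41^1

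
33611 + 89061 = 122672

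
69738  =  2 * 34869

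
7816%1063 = 375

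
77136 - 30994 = 46142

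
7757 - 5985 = 1772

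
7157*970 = 6942290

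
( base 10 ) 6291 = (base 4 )1202103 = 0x1893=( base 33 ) 5pl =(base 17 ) 14d1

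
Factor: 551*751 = 413801= 19^1*29^1*751^1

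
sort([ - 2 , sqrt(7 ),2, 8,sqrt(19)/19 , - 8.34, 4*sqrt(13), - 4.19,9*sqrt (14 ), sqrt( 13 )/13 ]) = [ - 8.34, - 4.19,-2, sqrt(19 )/19, sqrt( 13)/13, 2,sqrt(7), 8, 4*sqrt( 13), 9*sqrt(14 )] 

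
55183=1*55183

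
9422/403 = 9422/403 = 23.38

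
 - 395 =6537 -6932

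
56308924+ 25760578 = 82069502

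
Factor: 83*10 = 830 = 2^1*5^1* 83^1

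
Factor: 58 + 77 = 3^3*5^1=135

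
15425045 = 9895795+5529250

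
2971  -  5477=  - 2506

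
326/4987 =326/4987=0.07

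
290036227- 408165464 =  - 118129237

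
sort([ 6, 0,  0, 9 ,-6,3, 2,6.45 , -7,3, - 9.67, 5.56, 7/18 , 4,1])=[-9.67,  -  7, - 6, 0,0,7/18,1,2,3, 3,4 , 5.56, 6, 6.45,9 ] 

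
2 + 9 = 11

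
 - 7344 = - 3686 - 3658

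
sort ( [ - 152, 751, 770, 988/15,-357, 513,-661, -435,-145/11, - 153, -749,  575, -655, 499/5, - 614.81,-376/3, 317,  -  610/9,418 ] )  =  [ - 749, - 661,-655, - 614.81,  -  435,  -  357, - 153, - 152, - 376/3,  -  610/9, - 145/11,988/15, 499/5,317, 418,513,575, 751, 770 ]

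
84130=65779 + 18351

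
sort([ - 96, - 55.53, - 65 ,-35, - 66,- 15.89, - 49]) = [ - 96,  -  66,  -  65, - 55.53, - 49, - 35, - 15.89 ]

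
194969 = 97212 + 97757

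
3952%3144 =808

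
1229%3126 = 1229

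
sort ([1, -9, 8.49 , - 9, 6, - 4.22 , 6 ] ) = [ - 9, -9, - 4.22, 1, 6,6, 8.49 ] 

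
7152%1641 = 588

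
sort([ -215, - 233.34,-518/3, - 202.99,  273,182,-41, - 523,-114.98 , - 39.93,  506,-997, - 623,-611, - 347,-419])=[ - 997, - 623, - 611, - 523,-419, - 347,-233.34,  -  215,-202.99, - 518/3,-114.98,-41,-39.93,182,  273, 506]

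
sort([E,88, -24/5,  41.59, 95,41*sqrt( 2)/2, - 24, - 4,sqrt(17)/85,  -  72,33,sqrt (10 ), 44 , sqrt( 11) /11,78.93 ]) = [ - 72, - 24, - 24/5, - 4,sqrt ( 17)/85,sqrt( 11) /11,E,sqrt( 10) , 41*sqrt (2)/2, 33,41.59,44, 78.93,88,95 ]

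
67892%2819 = 236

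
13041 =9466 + 3575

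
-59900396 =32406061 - 92306457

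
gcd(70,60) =10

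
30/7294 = 15/3647= 0.00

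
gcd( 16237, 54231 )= 1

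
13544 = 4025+9519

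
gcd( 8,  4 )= 4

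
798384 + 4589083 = 5387467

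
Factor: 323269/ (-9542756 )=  - 2^( - 2 )*37^1 * 53^ (-1 )*8737^1*45013^ ( - 1)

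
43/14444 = 43/14444 = 0.00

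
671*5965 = 4002515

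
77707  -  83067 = -5360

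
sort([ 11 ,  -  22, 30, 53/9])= [ - 22, 53/9,11, 30]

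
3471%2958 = 513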